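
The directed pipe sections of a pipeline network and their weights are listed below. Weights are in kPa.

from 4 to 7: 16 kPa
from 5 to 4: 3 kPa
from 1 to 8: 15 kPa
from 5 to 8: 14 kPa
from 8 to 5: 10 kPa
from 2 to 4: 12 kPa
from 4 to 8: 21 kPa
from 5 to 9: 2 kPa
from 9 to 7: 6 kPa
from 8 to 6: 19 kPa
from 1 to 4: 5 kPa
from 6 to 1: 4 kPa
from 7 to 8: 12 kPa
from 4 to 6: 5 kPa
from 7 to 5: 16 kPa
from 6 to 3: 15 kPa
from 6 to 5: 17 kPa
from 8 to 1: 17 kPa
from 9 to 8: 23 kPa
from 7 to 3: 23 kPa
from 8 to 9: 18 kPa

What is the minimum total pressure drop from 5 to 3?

Candidate routes:
5 → 4 → 6 → 3: 3+5+15 = 23
5 → 4 → 7 → 3: 3+16+23 = 42
5 → 8 → 6 → 3: 14+19+15 = 48
5 → 9 → 7 → 3: 2+6+23 = 31
Cheapest is 5 → 4 → 6 → 3 at 23 kPa.

23 kPa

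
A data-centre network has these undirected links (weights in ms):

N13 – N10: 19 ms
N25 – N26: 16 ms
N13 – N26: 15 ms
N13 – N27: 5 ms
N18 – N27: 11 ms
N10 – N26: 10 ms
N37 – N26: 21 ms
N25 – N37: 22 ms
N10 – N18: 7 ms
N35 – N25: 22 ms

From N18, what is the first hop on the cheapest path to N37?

Compare a few routes:
N18–N10–N26–N25–N37: 7+10+16+22 = 55
N18–N10–N26–N37: 7+10+21 = 38
N18–N27–N13–N26–N37: 11+5+15+21 = 52
Cheapest is N18–N10–N26–N37 at 38 ms.
So from N18 the first move is to N10.

N10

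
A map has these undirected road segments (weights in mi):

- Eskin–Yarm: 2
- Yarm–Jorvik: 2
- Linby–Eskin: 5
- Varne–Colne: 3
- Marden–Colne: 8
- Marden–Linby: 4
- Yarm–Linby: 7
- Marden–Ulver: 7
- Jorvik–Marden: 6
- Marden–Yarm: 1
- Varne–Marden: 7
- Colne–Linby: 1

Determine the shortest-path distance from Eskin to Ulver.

Settle nodes by increasing distance from Eskin:
Eskin: 0
Yarm: 2  (via Eskin)
Marden: 3  (via Yarm)
Jorvik: 4  (via Yarm)
Linby: 5  (via Eskin)
Colne: 6  (via Linby)
Varne: 9  (via Colne)
Ulver: 10  (via Marden)
Shortest route: Eskin–Yarm–Marden–Ulver = 10 mi.

10 mi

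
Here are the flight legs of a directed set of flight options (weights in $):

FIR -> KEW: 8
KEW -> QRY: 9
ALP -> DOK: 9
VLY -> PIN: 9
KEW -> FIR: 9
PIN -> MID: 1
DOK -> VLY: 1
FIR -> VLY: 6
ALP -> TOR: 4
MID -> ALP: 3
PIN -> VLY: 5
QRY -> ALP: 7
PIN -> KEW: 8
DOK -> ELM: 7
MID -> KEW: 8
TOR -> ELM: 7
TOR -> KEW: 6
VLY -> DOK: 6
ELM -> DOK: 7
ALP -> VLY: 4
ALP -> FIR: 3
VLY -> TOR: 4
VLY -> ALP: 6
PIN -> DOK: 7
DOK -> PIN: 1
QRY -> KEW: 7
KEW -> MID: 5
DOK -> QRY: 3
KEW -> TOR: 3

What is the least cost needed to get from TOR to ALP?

Candidate routes:
TOR - ELM - DOK - VLY - ALP: 7+7+1+6 = 21
TOR - ELM - DOK - PIN - MID - ALP: 7+7+1+1+3 = 19
TOR - KEW - MID - ALP: 6+5+3 = 14
The minimum is $14 via TOR - KEW - MID - ALP.

$14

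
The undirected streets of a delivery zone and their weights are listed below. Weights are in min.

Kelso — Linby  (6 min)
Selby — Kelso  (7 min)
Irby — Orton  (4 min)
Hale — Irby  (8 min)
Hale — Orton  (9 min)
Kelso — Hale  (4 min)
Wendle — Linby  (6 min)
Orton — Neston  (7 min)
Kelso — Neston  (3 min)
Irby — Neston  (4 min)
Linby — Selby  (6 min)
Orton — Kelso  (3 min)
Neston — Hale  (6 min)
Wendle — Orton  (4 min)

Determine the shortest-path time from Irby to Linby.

Compare a few routes:
Irby → Neston → Kelso → Linby: 4+3+6 = 13
Irby → Orton → Wendle → Linby: 4+4+6 = 14
Cheapest is Irby → Neston → Kelso → Linby at 13 min.

13 min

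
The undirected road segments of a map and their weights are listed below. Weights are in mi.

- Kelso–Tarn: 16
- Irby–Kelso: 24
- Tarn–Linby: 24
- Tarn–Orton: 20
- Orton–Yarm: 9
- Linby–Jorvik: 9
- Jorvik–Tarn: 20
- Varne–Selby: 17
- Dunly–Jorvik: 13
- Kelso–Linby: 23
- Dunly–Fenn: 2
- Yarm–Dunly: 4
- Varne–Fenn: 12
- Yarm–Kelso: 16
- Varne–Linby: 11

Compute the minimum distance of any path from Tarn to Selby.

Enumerating some paths:
Tarn–Jorvik–Linby–Varne–Selby: 20+9+11+17 = 57
Tarn–Linby–Varne–Selby: 24+11+17 = 52
The minimum is 52 mi via Tarn–Linby–Varne–Selby.

52 mi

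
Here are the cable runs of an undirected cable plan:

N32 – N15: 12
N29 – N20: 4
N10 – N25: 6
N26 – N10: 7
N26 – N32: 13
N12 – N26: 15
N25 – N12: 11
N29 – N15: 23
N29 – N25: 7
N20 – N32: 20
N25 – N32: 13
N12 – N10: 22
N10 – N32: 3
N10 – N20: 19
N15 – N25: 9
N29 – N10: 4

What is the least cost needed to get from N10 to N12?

Settle nodes by increasing distance from N10:
N10: 0
N32: 3  (via N10)
N29: 4  (via N10)
N25: 6  (via N10)
N26: 7  (via N10)
N20: 8  (via N29)
N15: 15  (via N32)
N12: 17  (via N25)
Shortest route: N10–N25–N12 = 17.

17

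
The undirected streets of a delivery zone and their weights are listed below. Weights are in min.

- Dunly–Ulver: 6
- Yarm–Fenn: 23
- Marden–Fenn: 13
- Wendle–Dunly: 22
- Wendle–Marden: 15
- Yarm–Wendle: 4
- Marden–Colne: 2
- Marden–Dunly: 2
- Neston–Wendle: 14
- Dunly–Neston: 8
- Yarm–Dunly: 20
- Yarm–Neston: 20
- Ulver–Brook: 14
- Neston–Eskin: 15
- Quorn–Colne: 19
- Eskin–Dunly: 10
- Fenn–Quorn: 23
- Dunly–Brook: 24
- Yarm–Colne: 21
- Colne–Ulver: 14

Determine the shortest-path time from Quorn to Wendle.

Running Dijkstra from Quorn:
Quorn: 0
Colne: 19  (via Quorn)
Marden: 21  (via Colne)
Dunly: 23  (via Marden)
Fenn: 23  (via Quorn)
Ulver: 29  (via Dunly)
Neston: 31  (via Dunly)
Eskin: 33  (via Dunly)
Wendle: 36  (via Marden)
Shortest route: Quorn–Colne–Marden–Wendle = 36 min.

36 min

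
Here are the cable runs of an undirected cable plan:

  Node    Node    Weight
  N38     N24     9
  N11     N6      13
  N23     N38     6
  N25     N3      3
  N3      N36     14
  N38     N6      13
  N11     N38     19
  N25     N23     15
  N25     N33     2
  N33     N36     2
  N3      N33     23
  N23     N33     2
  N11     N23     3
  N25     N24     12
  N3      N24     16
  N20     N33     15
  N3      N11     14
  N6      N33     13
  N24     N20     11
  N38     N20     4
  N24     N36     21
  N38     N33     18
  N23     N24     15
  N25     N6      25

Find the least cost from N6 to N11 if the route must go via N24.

40

Shortest N6→N24: N6–N38–N24 = 22
Shortest N24→N11: N24–N23–N11 = 18
Total via N24: 22 + 18 = 40.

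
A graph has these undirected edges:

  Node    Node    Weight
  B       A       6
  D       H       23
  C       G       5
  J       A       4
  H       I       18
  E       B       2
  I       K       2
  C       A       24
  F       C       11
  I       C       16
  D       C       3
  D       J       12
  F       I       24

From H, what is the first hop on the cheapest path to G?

D

Enumerating some paths:
H–I–F–C–G: 18+24+11+5 = 58
H–D–C–G: 23+3+5 = 31
H–I–C–G: 18+16+5 = 39
The minimum is 31 via H–D–C–G.
So from H the first move is to D.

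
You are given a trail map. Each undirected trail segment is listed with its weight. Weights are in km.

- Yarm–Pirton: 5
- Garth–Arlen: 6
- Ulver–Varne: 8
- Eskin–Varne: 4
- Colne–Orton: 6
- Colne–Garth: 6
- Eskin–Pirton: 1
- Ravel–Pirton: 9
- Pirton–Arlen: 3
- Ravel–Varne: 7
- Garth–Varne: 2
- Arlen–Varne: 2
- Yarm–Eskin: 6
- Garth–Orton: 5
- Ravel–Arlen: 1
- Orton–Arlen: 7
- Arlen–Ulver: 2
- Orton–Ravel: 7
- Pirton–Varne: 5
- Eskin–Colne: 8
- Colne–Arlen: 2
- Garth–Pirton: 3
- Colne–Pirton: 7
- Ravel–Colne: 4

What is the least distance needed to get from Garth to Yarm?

Shortest distances from Garth:
Garth: 0
Varne: 2  (via Garth)
Pirton: 3  (via Garth)
Eskin: 4  (via Pirton)
Arlen: 4  (via Varne)
Ravel: 5  (via Arlen)
Orton: 5  (via Garth)
Ulver: 6  (via Arlen)
Colne: 6  (via Garth)
Yarm: 8  (via Pirton)
Shortest route: Garth–Pirton–Yarm = 8 km.

8 km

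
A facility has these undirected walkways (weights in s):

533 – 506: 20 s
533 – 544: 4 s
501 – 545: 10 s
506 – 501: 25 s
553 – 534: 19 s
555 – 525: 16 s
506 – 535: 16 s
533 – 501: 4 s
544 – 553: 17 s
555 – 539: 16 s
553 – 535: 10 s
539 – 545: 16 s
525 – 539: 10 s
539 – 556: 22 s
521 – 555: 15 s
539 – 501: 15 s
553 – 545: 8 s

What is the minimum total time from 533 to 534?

Enumerating some paths:
533–506–535–553–534: 20+16+10+19 = 65
533–544–553–534: 4+17+19 = 40
533–501–545–553–534: 4+10+8+19 = 41
533–501–539–545–553–534: 4+15+16+8+19 = 62
Cheapest is 533–544–553–534 at 40 s.

40 s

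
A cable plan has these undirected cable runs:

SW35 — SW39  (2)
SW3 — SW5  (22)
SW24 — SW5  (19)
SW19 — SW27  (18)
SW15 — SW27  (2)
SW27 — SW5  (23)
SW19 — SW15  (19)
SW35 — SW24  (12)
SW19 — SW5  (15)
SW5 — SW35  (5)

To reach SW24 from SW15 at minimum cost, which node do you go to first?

SW27

Enumerating some paths:
SW15–SW27–SW5–SW24: 2+23+19 = 44
SW15–SW27–SW5–SW35–SW24: 2+23+5+12 = 42
Cheapest is SW15–SW27–SW5–SW35–SW24 at 42.
So from SW15 the first move is to SW27.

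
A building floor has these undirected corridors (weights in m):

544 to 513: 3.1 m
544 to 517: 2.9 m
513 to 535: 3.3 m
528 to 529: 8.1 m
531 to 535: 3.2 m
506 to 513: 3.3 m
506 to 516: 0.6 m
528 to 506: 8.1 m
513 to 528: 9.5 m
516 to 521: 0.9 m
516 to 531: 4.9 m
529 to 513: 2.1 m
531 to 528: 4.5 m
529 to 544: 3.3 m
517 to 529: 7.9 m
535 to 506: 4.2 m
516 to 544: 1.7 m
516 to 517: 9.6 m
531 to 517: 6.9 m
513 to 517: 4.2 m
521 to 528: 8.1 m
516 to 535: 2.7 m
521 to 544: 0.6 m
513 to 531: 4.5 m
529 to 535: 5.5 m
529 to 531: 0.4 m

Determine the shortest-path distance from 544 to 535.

Compare a few routes:
544 - 521 - 516 - 535: 0.6+0.9+2.7 = 4.2
544 - 516 - 535: 1.7+2.7 = 4.4
544 - 521 - 516 - 506 - 535: 0.6+0.9+0.6+4.2 = 6.3
The minimum is 4.2 m via 544 - 521 - 516 - 535.

4.2 m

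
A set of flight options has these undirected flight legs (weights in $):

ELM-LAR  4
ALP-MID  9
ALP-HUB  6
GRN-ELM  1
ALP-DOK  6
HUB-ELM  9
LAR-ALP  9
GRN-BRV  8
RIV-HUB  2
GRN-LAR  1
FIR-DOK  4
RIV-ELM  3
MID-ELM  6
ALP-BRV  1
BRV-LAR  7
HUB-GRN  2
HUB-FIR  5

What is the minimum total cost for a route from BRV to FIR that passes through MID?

Shortest BRV→MID: BRV–ALP–MID = 10
Best MID to FIR: MID–ELM–GRN–HUB–FIR costing 14
Total via MID: 10 + 14 = $24.

$24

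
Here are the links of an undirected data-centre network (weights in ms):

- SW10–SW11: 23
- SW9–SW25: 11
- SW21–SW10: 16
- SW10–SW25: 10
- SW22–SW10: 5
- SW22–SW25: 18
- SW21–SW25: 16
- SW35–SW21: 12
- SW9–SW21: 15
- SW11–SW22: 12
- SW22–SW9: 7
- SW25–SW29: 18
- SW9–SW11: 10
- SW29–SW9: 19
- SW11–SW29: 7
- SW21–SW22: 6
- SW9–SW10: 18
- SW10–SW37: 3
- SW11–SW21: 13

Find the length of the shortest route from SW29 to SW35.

32 ms

Candidate routes:
SW29–SW11–SW22–SW21–SW35: 7+12+6+12 = 37
SW29–SW11–SW21–SW35: 7+13+12 = 32
SW29–SW11–SW9–SW22–SW21–SW35: 7+10+7+6+12 = 42
The minimum is 32 ms via SW29–SW11–SW21–SW35.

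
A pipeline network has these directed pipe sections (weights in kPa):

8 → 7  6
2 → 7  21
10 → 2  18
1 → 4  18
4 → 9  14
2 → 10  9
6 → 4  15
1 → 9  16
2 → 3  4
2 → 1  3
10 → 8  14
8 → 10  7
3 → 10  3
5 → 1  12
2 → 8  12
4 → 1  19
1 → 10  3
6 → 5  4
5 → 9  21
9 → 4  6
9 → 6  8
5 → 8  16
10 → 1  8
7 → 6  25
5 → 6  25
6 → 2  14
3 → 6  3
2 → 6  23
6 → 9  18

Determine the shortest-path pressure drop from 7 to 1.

41 kPa

Running Dijkstra from 7:
7: 0
6: 25  (via 7)
5: 29  (via 6)
2: 39  (via 6)
4: 40  (via 6)
1: 41  (via 5)
Shortest route: 7–6–5–1 = 41 kPa.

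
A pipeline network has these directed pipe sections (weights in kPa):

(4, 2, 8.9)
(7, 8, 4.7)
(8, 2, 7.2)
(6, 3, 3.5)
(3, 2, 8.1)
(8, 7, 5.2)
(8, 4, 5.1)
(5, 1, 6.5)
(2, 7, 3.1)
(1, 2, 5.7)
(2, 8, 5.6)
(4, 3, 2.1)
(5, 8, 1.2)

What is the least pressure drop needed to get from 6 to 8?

17.2 kPa

Compare a few routes:
6 - 3 - 2 - 8: 3.5+8.1+5.6 = 17.2
6 - 3 - 2 - 7 - 8: 3.5+8.1+3.1+4.7 = 19.4
The minimum is 17.2 kPa via 6 - 3 - 2 - 8.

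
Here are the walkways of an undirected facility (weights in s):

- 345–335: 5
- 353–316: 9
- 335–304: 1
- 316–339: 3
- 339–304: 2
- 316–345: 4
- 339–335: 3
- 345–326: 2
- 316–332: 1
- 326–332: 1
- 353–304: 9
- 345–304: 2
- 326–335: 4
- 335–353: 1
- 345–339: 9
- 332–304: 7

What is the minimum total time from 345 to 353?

4 s

Shortest distances from 345:
345: 0
326: 2  (via 345)
304: 2  (via 345)
332: 3  (via 326)
335: 3  (via 304)
316: 4  (via 345)
339: 4  (via 304)
353: 4  (via 335)
Shortest route: 345–304–335–353 = 4 s.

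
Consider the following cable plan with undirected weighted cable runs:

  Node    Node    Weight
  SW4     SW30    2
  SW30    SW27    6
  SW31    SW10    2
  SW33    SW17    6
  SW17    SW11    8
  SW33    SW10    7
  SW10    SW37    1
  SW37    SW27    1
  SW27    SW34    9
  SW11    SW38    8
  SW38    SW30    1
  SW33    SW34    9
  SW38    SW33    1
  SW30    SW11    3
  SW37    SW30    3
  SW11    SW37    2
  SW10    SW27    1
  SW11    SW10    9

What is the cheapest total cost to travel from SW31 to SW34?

12

Candidate routes:
SW31–SW10–SW37–SW27–SW34: 2+1+1+9 = 13
SW31–SW10–SW27–SW34: 2+1+9 = 12
SW31–SW10–SW37–SW30–SW38–SW33–SW34: 2+1+3+1+1+9 = 17
The minimum is 12 via SW31–SW10–SW27–SW34.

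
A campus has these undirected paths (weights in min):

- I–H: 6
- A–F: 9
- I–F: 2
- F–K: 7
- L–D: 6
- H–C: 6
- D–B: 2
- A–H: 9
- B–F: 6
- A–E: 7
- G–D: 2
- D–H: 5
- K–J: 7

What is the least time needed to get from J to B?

Shortest distances from J:
J: 0
K: 7  (via J)
F: 14  (via K)
I: 16  (via F)
B: 20  (via F)
Shortest route: J → K → F → B = 20 min.

20 min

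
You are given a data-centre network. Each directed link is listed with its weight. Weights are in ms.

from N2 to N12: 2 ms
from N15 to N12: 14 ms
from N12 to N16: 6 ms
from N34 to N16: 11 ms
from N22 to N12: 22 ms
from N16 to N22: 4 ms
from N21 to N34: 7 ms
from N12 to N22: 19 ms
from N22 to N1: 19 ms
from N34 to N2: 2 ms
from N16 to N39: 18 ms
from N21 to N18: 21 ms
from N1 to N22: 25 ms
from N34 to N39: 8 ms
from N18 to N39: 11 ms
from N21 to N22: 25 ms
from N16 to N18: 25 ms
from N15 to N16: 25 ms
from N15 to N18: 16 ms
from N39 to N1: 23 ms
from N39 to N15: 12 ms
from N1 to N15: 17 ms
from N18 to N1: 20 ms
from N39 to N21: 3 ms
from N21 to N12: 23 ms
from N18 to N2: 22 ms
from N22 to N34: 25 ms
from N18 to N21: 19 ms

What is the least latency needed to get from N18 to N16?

Compare a few routes:
N18 - N2 - N12 - N16: 22+2+6 = 30
N18 - N39 - N21 - N34 - N16: 11+3+7+11 = 32
N18 - N39 - N21 - N34 - N2 - N12 - N16: 11+3+7+2+2+6 = 31
Cheapest is N18 - N2 - N12 - N16 at 30 ms.

30 ms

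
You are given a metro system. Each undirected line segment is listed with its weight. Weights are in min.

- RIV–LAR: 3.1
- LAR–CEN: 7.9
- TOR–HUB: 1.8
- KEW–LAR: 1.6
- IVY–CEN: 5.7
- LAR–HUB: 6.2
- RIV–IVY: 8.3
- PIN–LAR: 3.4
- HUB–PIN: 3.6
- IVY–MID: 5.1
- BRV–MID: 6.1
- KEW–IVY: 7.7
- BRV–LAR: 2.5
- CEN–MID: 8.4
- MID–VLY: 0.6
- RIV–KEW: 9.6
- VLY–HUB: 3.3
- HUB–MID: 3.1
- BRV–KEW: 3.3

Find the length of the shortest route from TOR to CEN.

Candidate routes:
TOR - HUB - MID - CEN: 1.8+3.1+8.4 = 13.3
TOR - HUB - VLY - MID - CEN: 1.8+3.3+0.6+8.4 = 14.1
TOR - HUB - LAR - CEN: 1.8+6.2+7.9 = 15.9
TOR - HUB - MID - IVY - CEN: 1.8+3.1+5.1+5.7 = 15.7
The minimum is 13.3 min via TOR - HUB - MID - CEN.

13.3 min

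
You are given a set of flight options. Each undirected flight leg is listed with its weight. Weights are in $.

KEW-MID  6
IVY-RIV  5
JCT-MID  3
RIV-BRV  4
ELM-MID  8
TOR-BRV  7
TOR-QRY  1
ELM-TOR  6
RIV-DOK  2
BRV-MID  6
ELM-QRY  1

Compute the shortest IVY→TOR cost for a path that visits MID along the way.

Best IVY to MID: IVY → RIV → BRV → MID costing 15
Best MID to TOR: MID → ELM → QRY → TOR costing 10
Total via MID: 15 + 10 = $25.

$25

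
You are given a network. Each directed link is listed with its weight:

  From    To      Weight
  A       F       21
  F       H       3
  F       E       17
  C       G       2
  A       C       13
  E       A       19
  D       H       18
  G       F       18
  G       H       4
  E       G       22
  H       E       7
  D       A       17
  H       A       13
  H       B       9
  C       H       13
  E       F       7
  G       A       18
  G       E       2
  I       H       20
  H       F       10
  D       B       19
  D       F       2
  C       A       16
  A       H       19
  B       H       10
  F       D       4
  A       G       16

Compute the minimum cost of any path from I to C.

46

Candidate routes:
I → H → E → F → D → A → C: 20+7+7+4+17+13 = 68
I → H → E → A → C: 20+7+19+13 = 59
I → H → F → D → A → C: 20+10+4+17+13 = 64
I → H → A → C: 20+13+13 = 46
Cheapest is I → H → A → C at 46.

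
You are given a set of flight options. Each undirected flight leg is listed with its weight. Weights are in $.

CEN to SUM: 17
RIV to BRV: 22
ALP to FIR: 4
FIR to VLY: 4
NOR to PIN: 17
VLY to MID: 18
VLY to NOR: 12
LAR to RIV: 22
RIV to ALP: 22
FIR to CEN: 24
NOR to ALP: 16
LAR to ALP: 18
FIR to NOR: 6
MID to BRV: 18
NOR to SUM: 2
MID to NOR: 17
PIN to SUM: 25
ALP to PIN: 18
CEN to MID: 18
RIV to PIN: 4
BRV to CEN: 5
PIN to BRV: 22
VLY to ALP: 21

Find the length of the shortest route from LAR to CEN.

$46

Running Dijkstra from LAR:
LAR: 0
ALP: 18  (via LAR)
RIV: 22  (via LAR)
FIR: 22  (via ALP)
VLY: 26  (via FIR)
PIN: 26  (via RIV)
NOR: 28  (via FIR)
SUM: 30  (via NOR)
MID: 44  (via VLY)
BRV: 44  (via RIV)
CEN: 46  (via FIR)
Shortest route: LAR → ALP → FIR → CEN = $46.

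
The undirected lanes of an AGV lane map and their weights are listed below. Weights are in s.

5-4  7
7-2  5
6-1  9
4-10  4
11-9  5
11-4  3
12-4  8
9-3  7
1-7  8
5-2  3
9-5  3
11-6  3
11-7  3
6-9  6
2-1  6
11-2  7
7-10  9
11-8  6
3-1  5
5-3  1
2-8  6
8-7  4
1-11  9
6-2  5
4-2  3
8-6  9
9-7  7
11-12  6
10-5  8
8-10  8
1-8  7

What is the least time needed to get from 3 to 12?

Candidate routes:
3 → 5 → 2 → 4 → 11 → 12: 1+3+3+3+6 = 16
3 → 5 → 2 → 4 → 12: 1+3+3+8 = 15
3 → 5 → 2 → 11 → 12: 1+3+7+6 = 17
3 → 5 → 4 → 12: 1+7+8 = 16
Cheapest is 3 → 5 → 2 → 4 → 12 at 15 s.

15 s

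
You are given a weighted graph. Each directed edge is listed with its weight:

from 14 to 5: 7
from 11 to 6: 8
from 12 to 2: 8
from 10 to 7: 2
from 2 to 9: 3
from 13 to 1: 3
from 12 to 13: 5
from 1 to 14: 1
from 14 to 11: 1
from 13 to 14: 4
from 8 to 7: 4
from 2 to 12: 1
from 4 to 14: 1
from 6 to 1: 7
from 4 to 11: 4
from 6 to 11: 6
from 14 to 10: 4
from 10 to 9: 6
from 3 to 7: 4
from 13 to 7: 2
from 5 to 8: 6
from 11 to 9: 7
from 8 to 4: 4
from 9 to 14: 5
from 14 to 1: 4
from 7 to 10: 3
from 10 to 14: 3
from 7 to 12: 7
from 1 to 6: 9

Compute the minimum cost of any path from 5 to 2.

Candidate routes:
5 - 8 - 7 - 12 - 2: 6+4+7+8 = 25
5 - 8 - 4 - 11 - 9 - 14 - 10 - 7 - 12 - 2: 6+4+4+7+5+4+2+7+8 = 47
5 - 8 - 4 - 14 - 10 - 7 - 12 - 2: 6+4+1+4+2+7+8 = 32
5 - 8 - 4 - 11 - 6 - 1 - 14 - 10 - 7 - 12 - 2: 6+4+4+8+7+1+4+2+7+8 = 51
The minimum is 25 via 5 - 8 - 7 - 12 - 2.

25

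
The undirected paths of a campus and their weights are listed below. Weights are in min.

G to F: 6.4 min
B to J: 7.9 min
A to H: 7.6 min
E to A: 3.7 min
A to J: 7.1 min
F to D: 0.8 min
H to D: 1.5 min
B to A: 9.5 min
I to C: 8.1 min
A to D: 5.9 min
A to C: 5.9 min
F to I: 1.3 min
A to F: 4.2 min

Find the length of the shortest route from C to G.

Settle nodes by increasing distance from C:
C: 0
A: 5.9  (via C)
I: 8.1  (via C)
F: 9.4  (via I)
E: 9.6  (via A)
D: 10.2  (via F)
H: 11.7  (via D)
J: 13  (via A)
B: 15.4  (via A)
G: 15.8  (via F)
Shortest route: C → I → F → G = 15.8 min.

15.8 min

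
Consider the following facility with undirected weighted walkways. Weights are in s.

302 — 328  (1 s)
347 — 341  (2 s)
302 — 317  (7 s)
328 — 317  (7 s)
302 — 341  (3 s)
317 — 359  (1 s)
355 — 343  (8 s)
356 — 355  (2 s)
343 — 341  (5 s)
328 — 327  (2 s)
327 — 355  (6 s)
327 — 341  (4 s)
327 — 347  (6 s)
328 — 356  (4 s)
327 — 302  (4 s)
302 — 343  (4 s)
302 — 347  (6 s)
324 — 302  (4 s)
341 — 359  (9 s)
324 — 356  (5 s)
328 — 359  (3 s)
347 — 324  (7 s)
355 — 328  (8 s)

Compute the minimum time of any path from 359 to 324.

8 s

Enumerating some paths:
359 → 328 → 356 → 324: 3+4+5 = 12
359 → 328 → 302 → 324: 3+1+4 = 8
359 → 317 → 302 → 324: 1+7+4 = 12
The minimum is 8 s via 359 → 328 → 302 → 324.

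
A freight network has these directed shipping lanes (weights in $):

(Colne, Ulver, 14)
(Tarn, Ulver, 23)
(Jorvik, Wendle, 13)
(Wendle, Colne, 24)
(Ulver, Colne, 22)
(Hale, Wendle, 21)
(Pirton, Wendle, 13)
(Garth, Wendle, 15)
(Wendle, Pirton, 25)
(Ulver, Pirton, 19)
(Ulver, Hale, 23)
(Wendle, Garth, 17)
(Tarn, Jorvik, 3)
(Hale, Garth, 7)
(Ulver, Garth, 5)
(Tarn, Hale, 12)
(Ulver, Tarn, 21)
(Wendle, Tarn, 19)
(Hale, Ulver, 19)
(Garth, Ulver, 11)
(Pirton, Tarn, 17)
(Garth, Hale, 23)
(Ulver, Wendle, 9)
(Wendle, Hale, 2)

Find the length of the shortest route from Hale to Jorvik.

$42

Settle nodes by increasing distance from Hale:
Hale: 0
Garth: 7  (via Hale)
Ulver: 18  (via Garth)
Wendle: 21  (via Hale)
Pirton: 37  (via Ulver)
Tarn: 39  (via Ulver)
Colne: 40  (via Ulver)
Jorvik: 42  (via Tarn)
Shortest route: Hale → Garth → Ulver → Tarn → Jorvik = $42.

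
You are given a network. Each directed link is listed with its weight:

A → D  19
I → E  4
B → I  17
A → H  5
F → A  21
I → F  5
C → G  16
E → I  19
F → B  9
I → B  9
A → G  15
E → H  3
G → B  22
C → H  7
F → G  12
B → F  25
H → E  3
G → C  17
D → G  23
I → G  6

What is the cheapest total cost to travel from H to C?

Compare a few routes:
H - E - I - G - C: 3+19+6+17 = 45
H - E - I - F - A - G - C: 3+19+5+21+15+17 = 80
H - E - I - F - G - C: 3+19+5+12+17 = 56
Cheapest is H - E - I - G - C at 45.

45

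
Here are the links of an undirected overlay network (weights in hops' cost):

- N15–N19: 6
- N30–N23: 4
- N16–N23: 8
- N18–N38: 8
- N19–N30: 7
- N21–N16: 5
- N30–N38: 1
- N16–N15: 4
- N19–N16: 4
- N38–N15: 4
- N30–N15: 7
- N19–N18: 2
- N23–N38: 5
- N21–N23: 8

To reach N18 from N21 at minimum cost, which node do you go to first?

Candidate routes:
N21–N16–N19–N18: 5+4+2 = 11
N21–N16–N15–N19–N18: 5+4+6+2 = 17
Cheapest is N21–N16–N19–N18 at 11 hops' cost.
So from N21 the first move is to N16.

N16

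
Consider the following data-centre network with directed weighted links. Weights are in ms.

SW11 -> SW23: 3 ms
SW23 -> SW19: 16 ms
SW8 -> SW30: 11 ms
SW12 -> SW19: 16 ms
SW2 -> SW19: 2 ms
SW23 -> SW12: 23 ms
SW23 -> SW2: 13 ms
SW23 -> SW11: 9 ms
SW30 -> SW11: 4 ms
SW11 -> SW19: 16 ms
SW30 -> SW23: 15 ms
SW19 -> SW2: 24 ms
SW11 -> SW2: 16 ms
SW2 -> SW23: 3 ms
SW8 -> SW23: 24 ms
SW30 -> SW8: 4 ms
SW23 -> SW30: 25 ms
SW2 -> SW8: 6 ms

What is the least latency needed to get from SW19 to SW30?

Candidate routes:
SW19 - SW2 - SW23 - SW30: 24+3+25 = 52
SW19 - SW2 - SW8 - SW30: 24+6+11 = 41
The minimum is 41 ms via SW19 - SW2 - SW8 - SW30.

41 ms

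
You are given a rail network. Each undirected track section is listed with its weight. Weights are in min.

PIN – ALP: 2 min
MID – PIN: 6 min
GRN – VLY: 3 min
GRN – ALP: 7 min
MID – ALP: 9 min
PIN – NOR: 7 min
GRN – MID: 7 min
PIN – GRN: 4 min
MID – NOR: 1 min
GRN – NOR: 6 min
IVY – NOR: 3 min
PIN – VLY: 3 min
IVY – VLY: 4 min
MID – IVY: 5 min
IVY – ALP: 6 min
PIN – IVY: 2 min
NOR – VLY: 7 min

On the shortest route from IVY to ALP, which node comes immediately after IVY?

PIN

Enumerating some paths:
IVY → PIN → ALP: 2+2 = 4
IVY → ALP: 6 = 6
IVY → VLY → PIN → ALP: 4+3+2 = 9
The minimum is 4 min via IVY → PIN → ALP.
So from IVY the first move is to PIN.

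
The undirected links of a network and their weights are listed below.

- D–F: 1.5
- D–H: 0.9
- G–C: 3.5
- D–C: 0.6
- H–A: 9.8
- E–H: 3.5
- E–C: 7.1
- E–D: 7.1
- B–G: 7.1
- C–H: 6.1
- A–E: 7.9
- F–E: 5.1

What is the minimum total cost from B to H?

Enumerating some paths:
B → G → C → E → H: 7.1+3.5+7.1+3.5 = 21.2
B → G → C → D → H: 7.1+3.5+0.6+0.9 = 12.1
B → G → C → H: 7.1+3.5+6.1 = 16.7
B → G → C → D → F → E → H: 7.1+3.5+0.6+1.5+5.1+3.5 = 21.3
The minimum is 12.1 via B → G → C → D → H.

12.1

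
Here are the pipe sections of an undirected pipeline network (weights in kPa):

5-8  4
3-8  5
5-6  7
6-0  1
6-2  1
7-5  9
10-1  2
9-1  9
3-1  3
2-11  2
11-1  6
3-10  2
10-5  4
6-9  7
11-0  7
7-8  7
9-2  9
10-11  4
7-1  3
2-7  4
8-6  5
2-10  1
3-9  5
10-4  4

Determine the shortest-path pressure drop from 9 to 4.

Shortest distances from 9:
9: 0
3: 5  (via 9)
6: 7  (via 9)
10: 7  (via 3)
0: 8  (via 6)
1: 8  (via 3)
2: 8  (via 6)
8: 10  (via 3)
11: 10  (via 2)
4: 11  (via 10)
Shortest route: 9 → 3 → 10 → 4 = 11 kPa.

11 kPa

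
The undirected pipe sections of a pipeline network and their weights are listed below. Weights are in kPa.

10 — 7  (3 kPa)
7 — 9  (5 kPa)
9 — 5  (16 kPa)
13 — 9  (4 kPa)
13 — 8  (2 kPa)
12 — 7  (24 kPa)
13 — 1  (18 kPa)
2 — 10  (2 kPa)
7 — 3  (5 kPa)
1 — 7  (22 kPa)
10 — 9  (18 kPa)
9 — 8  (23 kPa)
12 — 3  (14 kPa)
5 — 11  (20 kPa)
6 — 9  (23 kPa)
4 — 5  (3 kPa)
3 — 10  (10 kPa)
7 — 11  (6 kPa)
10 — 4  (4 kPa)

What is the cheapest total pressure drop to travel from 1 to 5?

32 kPa

Compare a few routes:
1 → 7 → 9 → 5: 22+5+16 = 43
1 → 13 → 9 → 7 → 10 → 4 → 5: 18+4+5+3+4+3 = 37
1 → 7 → 10 → 4 → 5: 22+3+4+3 = 32
1 → 13 → 9 → 5: 18+4+16 = 38
Cheapest is 1 → 7 → 10 → 4 → 5 at 32 kPa.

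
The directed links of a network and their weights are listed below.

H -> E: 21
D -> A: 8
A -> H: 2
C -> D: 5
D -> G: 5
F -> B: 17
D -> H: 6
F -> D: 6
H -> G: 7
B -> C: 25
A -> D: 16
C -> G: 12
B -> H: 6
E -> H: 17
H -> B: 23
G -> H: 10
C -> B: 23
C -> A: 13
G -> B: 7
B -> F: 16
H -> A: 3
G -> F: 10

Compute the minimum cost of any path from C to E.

32

Running Dijkstra from C:
C: 0
D: 5  (via C)
G: 10  (via D)
H: 11  (via D)
A: 13  (via C)
B: 17  (via G)
F: 20  (via G)
E: 32  (via H)
Shortest route: C–D–H–E = 32.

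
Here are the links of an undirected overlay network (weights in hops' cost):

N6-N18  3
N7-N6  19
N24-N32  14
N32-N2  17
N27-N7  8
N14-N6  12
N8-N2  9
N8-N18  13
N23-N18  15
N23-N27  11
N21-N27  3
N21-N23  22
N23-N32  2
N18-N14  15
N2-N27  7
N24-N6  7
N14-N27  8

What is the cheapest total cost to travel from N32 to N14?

Running Dijkstra from N32:
N32: 0
N23: 2  (via N32)
N27: 13  (via N23)
N24: 14  (via N32)
N21: 16  (via N27)
N2: 17  (via N32)
N18: 17  (via N23)
N6: 20  (via N18)
N7: 21  (via N27)
N14: 21  (via N27)
Shortest route: N32 → N23 → N27 → N14 = 21 hops' cost.

21 hops' cost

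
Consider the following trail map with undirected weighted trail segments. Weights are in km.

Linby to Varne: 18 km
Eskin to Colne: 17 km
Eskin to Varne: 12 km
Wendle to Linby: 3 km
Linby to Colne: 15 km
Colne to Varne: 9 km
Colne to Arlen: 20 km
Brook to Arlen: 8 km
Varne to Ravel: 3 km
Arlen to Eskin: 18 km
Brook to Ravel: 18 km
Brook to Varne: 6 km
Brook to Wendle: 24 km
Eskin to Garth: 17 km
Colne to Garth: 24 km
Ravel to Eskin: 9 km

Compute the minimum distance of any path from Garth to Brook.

Settle nodes by increasing distance from Garth:
Garth: 0
Eskin: 17  (via Garth)
Colne: 24  (via Garth)
Ravel: 26  (via Eskin)
Varne: 29  (via Eskin)
Arlen: 35  (via Eskin)
Brook: 35  (via Varne)
Shortest route: Garth → Eskin → Varne → Brook = 35 km.

35 km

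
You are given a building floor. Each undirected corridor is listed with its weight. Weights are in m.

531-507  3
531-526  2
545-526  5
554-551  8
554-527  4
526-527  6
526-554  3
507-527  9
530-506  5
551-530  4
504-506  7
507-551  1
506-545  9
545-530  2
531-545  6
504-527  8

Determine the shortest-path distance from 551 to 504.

16 m

Enumerating some paths:
551 - 507 - 527 - 504: 1+9+8 = 18
551 - 554 - 527 - 504: 8+4+8 = 20
551 - 507 - 531 - 526 - 527 - 504: 1+3+2+6+8 = 20
551 - 530 - 506 - 504: 4+5+7 = 16
Cheapest is 551 - 530 - 506 - 504 at 16 m.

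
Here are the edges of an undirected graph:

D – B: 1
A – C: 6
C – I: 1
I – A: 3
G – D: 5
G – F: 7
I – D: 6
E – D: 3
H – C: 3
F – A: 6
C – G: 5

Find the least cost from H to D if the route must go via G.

Shortest H→G: H → C → G = 8
Shortest G→D: G → D = 5
Total via G: 8 + 5 = 13.

13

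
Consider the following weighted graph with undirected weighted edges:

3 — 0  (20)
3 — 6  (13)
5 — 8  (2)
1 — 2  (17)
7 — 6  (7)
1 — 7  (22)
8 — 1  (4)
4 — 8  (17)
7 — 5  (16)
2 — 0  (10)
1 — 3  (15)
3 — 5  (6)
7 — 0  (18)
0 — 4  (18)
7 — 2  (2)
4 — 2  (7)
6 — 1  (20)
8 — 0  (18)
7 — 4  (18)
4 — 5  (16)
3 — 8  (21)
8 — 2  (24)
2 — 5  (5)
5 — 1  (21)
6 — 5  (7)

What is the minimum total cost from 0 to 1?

21

Running Dijkstra from 0:
0: 0
2: 10  (via 0)
7: 12  (via 2)
5: 15  (via 2)
4: 17  (via 2)
8: 17  (via 5)
6: 19  (via 7)
3: 20  (via 0)
1: 21  (via 8)
Shortest route: 0–2–5–8–1 = 21.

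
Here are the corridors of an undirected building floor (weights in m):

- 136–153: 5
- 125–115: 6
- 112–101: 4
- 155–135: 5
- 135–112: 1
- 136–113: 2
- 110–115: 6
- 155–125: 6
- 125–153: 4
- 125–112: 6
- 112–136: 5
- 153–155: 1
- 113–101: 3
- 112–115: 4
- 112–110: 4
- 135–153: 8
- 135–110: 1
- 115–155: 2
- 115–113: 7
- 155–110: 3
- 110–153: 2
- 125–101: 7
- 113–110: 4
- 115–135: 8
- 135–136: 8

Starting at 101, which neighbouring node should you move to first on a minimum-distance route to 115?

Candidate routes:
101 - 112 - 115: 4+4 = 8
101 - 112 - 135 - 110 - 153 - 155 - 115: 4+1+1+2+1+2 = 11
101 - 113 - 115: 3+7 = 10
The minimum is 8 m via 101 - 112 - 115.
So from 101 the first move is to 112.

112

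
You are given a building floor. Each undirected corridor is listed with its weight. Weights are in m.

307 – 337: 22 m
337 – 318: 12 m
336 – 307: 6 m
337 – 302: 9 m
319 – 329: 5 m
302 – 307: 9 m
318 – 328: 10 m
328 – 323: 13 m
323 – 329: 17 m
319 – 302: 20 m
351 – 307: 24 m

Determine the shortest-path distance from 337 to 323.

Candidate routes:
337 → 318 → 328 → 323: 12+10+13 = 35
337 → 302 → 319 → 329 → 323: 9+20+5+17 = 51
The minimum is 35 m via 337 → 318 → 328 → 323.

35 m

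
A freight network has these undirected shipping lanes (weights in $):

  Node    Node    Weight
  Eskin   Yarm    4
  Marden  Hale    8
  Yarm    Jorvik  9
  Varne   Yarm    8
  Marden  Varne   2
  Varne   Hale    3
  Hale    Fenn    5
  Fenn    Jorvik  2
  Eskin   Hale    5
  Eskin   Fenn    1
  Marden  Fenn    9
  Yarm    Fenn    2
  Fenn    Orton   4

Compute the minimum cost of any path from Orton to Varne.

Compare a few routes:
Orton - Fenn - Hale - Varne: 4+5+3 = 12
Orton - Fenn - Eskin - Hale - Varne: 4+1+5+3 = 13
Orton - Fenn - Yarm - Varne: 4+2+8 = 14
Cheapest is Orton - Fenn - Hale - Varne at $12.

$12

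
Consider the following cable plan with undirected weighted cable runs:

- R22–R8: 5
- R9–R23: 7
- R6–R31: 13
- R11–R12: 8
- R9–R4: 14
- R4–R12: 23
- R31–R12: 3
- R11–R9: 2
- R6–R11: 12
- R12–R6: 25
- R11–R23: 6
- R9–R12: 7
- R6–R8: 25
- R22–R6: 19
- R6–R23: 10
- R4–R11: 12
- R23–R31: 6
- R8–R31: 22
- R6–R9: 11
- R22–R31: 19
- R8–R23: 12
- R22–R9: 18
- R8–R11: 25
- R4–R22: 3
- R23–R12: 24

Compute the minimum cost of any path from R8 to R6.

22

Running Dijkstra from R8:
R8: 0
R22: 5  (via R8)
R4: 8  (via R22)
R23: 12  (via R8)
R31: 18  (via R23)
R11: 18  (via R23)
R9: 19  (via R23)
R12: 21  (via R31)
R6: 22  (via R23)
Shortest route: R8 → R23 → R6 = 22.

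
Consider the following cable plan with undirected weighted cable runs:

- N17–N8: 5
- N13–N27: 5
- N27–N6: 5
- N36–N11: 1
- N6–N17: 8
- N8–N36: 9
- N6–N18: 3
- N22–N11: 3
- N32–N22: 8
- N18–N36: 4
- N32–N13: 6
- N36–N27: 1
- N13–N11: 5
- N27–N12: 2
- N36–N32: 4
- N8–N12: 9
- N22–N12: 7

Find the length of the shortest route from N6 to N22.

Compare a few routes:
N6 - N18 - N36 - N11 - N22: 3+4+1+3 = 11
N6 - N27 - N12 - N22: 5+2+7 = 14
N6 - N18 - N36 - N27 - N12 - N22: 3+4+1+2+7 = 17
N6 - N27 - N36 - N11 - N22: 5+1+1+3 = 10
Cheapest is N6 - N27 - N36 - N11 - N22 at 10.

10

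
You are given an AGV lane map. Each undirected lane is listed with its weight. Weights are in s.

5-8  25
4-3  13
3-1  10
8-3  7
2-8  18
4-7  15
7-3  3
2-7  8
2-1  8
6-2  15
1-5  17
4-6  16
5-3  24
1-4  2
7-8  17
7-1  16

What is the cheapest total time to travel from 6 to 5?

35 s

Enumerating some paths:
6–2–1–5: 15+8+17 = 40
6–2–7–3–5: 15+8+3+24 = 50
6–4–1–5: 16+2+17 = 35
6–4–1–3–5: 16+2+10+24 = 52
Cheapest is 6–4–1–5 at 35 s.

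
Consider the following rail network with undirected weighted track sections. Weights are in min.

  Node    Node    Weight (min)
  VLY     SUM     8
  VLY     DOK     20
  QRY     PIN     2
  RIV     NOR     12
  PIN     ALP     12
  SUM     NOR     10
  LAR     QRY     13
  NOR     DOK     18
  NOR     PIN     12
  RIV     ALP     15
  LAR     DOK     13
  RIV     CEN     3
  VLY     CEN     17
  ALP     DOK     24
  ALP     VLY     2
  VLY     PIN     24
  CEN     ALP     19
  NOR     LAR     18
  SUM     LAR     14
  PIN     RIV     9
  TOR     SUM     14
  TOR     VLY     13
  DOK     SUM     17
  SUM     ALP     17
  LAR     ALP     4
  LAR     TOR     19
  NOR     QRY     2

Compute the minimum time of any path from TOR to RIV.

Enumerating some paths:
TOR–VLY–CEN–RIV: 13+17+3 = 33
TOR–SUM–NOR–RIV: 14+10+12 = 36
TOR–VLY–ALP–PIN–RIV: 13+2+12+9 = 36
TOR–VLY–ALP–RIV: 13+2+15 = 30
Cheapest is TOR–VLY–ALP–RIV at 30 min.

30 min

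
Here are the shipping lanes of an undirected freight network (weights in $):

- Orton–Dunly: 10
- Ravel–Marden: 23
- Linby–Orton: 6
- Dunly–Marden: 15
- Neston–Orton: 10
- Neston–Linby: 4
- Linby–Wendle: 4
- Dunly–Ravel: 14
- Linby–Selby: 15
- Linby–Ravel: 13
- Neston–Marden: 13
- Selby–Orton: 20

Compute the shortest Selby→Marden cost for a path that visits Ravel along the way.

$51

Best Selby to Ravel: Selby–Linby–Ravel costing 28
Shortest Ravel→Marden: Ravel–Marden = 23
Total via Ravel: 28 + 23 = $51.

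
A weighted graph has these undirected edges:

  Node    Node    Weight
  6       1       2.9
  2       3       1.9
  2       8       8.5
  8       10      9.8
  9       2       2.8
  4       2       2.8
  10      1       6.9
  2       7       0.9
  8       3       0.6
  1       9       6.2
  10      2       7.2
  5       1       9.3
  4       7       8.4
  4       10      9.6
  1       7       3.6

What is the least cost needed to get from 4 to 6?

10.2

Compare a few routes:
4 - 2 - 9 - 1 - 6: 2.8+2.8+6.2+2.9 = 14.7
4 - 2 - 7 - 1 - 6: 2.8+0.9+3.6+2.9 = 10.2
Cheapest is 4 - 2 - 7 - 1 - 6 at 10.2.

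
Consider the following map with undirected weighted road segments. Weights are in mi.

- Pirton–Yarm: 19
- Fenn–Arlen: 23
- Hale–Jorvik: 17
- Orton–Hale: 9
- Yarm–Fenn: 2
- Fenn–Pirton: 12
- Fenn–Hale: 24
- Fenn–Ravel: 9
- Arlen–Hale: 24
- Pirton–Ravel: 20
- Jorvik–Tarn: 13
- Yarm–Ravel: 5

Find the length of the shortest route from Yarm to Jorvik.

43 mi

Enumerating some paths:
Yarm–Fenn–Hale–Jorvik: 2+24+17 = 43
Yarm–Ravel–Fenn–Hale–Jorvik: 5+9+24+17 = 55
The minimum is 43 mi via Yarm–Fenn–Hale–Jorvik.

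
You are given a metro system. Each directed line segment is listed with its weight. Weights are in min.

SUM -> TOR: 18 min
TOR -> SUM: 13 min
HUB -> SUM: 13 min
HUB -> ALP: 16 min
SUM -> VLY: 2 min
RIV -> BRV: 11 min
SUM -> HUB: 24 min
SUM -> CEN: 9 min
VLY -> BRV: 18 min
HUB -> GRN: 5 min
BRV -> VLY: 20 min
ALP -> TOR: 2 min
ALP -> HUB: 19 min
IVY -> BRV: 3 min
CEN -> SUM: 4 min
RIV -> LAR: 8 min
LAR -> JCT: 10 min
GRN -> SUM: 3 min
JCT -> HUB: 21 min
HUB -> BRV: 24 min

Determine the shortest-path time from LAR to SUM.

39 min

Candidate routes:
LAR - JCT - HUB - SUM: 10+21+13 = 44
LAR - JCT - HUB - GRN - SUM: 10+21+5+3 = 39
The minimum is 39 min via LAR - JCT - HUB - GRN - SUM.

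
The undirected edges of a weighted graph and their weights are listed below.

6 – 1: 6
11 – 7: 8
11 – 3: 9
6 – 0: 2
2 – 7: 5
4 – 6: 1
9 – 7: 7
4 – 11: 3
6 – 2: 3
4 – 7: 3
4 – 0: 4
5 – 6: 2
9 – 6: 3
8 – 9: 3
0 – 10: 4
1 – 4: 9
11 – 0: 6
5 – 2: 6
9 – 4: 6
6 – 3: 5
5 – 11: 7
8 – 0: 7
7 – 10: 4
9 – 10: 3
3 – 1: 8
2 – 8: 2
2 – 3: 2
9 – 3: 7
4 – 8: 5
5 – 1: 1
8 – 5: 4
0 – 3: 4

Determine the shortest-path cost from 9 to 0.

5

Candidate routes:
9 - 4 - 6 - 0: 6+1+2 = 9
9 - 10 - 0: 3+4 = 7
9 - 6 - 4 - 0: 3+1+4 = 8
9 - 6 - 0: 3+2 = 5
Cheapest is 9 - 6 - 0 at 5.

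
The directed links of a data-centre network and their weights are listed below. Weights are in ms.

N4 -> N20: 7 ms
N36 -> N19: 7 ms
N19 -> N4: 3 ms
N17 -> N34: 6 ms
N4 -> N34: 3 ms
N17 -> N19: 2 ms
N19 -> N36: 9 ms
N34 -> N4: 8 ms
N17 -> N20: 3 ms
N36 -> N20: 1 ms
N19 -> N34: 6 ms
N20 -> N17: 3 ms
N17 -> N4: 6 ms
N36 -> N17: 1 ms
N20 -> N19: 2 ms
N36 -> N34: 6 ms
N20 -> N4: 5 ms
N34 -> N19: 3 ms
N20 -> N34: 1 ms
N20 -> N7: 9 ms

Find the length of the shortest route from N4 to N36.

15 ms

Shortest distances from N4:
N4: 0
N34: 3  (via N4)
N19: 6  (via N34)
N20: 7  (via N4)
N17: 10  (via N20)
N36: 15  (via N19)
Shortest route: N4–N34–N19–N36 = 15 ms.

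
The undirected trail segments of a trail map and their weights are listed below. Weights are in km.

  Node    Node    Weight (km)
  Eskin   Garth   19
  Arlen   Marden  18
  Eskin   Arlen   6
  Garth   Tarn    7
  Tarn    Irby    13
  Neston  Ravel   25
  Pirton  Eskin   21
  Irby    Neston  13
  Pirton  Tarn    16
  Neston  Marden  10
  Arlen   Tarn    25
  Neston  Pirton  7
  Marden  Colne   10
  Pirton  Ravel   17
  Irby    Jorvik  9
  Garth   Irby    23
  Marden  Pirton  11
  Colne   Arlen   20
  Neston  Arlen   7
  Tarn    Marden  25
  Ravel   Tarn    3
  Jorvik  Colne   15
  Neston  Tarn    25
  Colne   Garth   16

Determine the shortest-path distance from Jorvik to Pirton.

Settle nodes by increasing distance from Jorvik:
Jorvik: 0
Irby: 9  (via Jorvik)
Colne: 15  (via Jorvik)
Tarn: 22  (via Irby)
Neston: 22  (via Irby)
Marden: 25  (via Colne)
Ravel: 25  (via Tarn)
Garth: 29  (via Tarn)
Pirton: 29  (via Neston)
Shortest route: Jorvik → Irby → Neston → Pirton = 29 km.

29 km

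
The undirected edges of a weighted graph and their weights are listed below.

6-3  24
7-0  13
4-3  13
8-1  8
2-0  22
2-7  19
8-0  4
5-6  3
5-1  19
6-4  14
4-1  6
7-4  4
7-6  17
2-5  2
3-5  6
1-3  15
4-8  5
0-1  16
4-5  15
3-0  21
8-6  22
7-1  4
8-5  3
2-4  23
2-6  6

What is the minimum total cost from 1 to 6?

Compare a few routes:
1 → 8 → 5 → 6: 8+3+3 = 14
1 → 7 → 4 → 8 → 5 → 6: 4+4+5+3+3 = 19
1 → 4 → 8 → 5 → 6: 6+5+3+3 = 17
The minimum is 14 via 1 → 8 → 5 → 6.

14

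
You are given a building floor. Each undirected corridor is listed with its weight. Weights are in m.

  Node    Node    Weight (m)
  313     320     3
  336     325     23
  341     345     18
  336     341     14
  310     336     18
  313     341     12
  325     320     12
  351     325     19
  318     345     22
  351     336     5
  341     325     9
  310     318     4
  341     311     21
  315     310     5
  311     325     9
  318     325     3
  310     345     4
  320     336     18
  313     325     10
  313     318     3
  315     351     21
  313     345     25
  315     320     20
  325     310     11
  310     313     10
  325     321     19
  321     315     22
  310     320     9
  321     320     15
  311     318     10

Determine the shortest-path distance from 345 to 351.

27 m

Enumerating some paths:
345–310–318–325–351: 4+4+3+19 = 30
345–310–336–351: 4+18+5 = 27
The minimum is 27 m via 345–310–336–351.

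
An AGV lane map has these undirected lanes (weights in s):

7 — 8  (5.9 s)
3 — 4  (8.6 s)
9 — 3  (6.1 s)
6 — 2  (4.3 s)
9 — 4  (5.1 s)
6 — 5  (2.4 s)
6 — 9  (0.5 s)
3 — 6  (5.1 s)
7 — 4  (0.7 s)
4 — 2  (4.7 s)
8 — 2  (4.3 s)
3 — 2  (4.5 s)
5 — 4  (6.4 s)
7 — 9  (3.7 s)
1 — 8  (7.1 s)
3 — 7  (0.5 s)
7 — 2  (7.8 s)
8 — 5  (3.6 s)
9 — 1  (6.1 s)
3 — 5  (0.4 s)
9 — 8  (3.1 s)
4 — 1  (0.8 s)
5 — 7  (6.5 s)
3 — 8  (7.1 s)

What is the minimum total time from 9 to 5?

2.9 s

Running Dijkstra from 9:
9: 0
6: 0.5  (via 9)
5: 2.9  (via 6)
Shortest route: 9–6–5 = 2.9 s.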